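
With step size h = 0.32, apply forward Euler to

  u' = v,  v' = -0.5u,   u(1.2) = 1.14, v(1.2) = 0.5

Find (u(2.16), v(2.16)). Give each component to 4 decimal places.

Euler on (u,v): u_{n+1} = u_n + h·u', v_{n+1} = v_n + h·v'.
1.200000: (1.140000, 0.500000); f=(0.500000, -0.570000) → (1.300000, 0.317600)
1.520000: (1.300000, 0.317600); f=(0.317600, -0.650000) → (1.401632, 0.109600)
1.840000: (1.401632, 0.109600); f=(0.109600, -0.700816) → (1.436704, -0.114661)
(u(2.16), v(2.16)) ≈ (1.4367, -0.1147)

1.4367, -0.1147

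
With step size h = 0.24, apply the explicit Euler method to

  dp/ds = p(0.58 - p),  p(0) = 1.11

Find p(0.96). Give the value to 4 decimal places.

0.7694

Euler: p_{n+1} = p_n + h·f(s_n, p_n).
s=0.000000, p=1.110000: f=-0.588300 → p ← 1.110000 + 0.24·(-0.588300) = 0.968808
s=0.240000, p=0.968808: f=-0.376680 → p ← 0.968808 + 0.24·(-0.376680) = 0.878405
s=0.480000, p=0.878405: f=-0.262120 → p ← 0.878405 + 0.24·(-0.262120) = 0.815496
s=0.720000, p=0.815496: f=-0.192046 → p ← 0.815496 + 0.24·(-0.192046) = 0.769405
p(0.96) ≈ 0.7694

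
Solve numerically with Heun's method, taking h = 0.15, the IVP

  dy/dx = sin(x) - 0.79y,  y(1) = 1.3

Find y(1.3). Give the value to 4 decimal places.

Heun: k1 = f(x_n, y_n); k2 = f(x_n + h, y_n + h·k1); y_{n+1} = y_n + (h/2)·(k1 + k2).
x=1.000000, y=1.300000:
  k1 = f(1.000000, 1.300000) = -0.185529
  k2 = f(1.150000, 1.272171) = -0.092251
  y ← 1.300000 + (0.15/2)·(-0.185529 + (-0.092251)) = 1.279167
x=1.150000, y=1.279167:
  k1 = f(1.150000, 1.279167) = -0.097778
  k2 = f(1.300000, 1.264500) = -0.035397
  y ← 1.279167 + (0.15/2)·(-0.097778 + (-0.035397)) = 1.269178
y(1.3) ≈ 1.2692

1.2692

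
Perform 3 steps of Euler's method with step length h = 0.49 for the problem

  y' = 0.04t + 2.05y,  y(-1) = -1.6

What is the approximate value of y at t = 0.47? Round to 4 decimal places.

Euler: y_{n+1} = y_n + h·f(t_n, y_n).
t=-1.000000, y=-1.600000: f=-3.320000 → y ← -1.600000 + 0.49·(-3.320000) = -3.226800
t=-0.510000, y=-3.226800: f=-6.635340 → y ← -3.226800 + 0.49·(-6.635340) = -6.478117
t=-0.020000, y=-6.478117: f=-13.280939 → y ← -6.478117 + 0.49·(-13.280939) = -12.985777
y(0.47) ≈ -12.9858

-12.9858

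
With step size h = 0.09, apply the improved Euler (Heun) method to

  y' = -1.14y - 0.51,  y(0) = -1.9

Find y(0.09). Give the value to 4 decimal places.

-1.7586

Heun: k1 = f(s_n, y_n); k2 = f(s_n + h, y_n + h·k1); y_{n+1} = y_n + (h/2)·(k1 + k2).
s=0.000000, y=-1.900000:
  k1 = f(0.000000, -1.900000) = 1.656000
  k2 = f(0.090000, -1.750960) = 1.486094
  y ← -1.900000 + (0.09/2)·(1.656000 + 1.486094) = -1.758606
y(0.09) ≈ -1.7586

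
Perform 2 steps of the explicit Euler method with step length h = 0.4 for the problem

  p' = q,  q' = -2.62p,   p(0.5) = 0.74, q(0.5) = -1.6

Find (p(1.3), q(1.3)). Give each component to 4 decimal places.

-0.8502, -2.4803

Euler on (p,q): p_{n+1} = p_n + h·p', q_{n+1} = q_n + h·q'.
0.500000: (0.740000, -1.600000); f=(-1.600000, -1.938800) → (0.100000, -2.375520)
0.900000: (0.100000, -2.375520); f=(-2.375520, -0.262000) → (-0.850208, -2.480320)
(p(1.3), q(1.3)) ≈ (-0.8502, -2.4803)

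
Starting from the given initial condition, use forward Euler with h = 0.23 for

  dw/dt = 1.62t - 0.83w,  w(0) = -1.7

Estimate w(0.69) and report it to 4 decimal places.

-0.6597

Euler: w_{n+1} = w_n + h·f(t_n, w_n).
t=0.000000, w=-1.700000: f=1.411000 → w ← -1.700000 + 0.23·1.411000 = -1.375470
t=0.230000, w=-1.375470: f=1.514240 → w ← -1.375470 + 0.23·1.514240 = -1.027195
t=0.460000, w=-1.027195: f=1.597772 → w ← -1.027195 + 0.23·1.597772 = -0.659707
w(0.69) ≈ -0.6597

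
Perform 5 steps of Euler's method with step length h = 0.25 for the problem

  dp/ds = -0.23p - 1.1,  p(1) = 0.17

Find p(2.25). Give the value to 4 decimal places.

-1.0993

Euler: p_{n+1} = p_n + h·f(s_n, p_n).
s=1.000000, p=0.170000: f=-1.139100 → p ← 0.170000 + 0.25·(-1.139100) = -0.114775
s=1.250000, p=-0.114775: f=-1.073602 → p ← -0.114775 + 0.25·(-1.073602) = -0.383175
s=1.500000, p=-0.383175: f=-1.011870 → p ← -0.383175 + 0.25·(-1.011870) = -0.636143
s=1.750000, p=-0.636143: f=-0.953687 → p ← -0.636143 + 0.25·(-0.953687) = -0.874565
s=2.000000, p=-0.874565: f=-0.898850 → p ← -0.874565 + 0.25·(-0.898850) = -1.099277
p(2.25) ≈ -1.0993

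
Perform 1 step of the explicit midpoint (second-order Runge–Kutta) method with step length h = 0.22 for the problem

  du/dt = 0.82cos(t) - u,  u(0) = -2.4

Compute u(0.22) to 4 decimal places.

-1.7706

Midpoint: k1 = f(t_n, u_n); k2 = f(t_n + h/2, u_n + (h/2)·k1); u_{n+1} = u_n + h·k2.
t=0.000000, u=-2.400000:
  k1 = f(0.000000, -2.400000) = 3.220000
  k2 = f(0.110000, -2.045800) = 2.860844
  u ← -2.400000 + 0.22·2.860844 = -1.770614
u(0.22) ≈ -1.7706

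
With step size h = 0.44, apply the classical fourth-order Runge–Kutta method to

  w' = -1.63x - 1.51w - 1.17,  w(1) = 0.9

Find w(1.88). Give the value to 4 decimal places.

RK4: k1 = f(x_n, w_n); k2 = f(x_n + h/2, w_n + (h/2)·k1); k3 = f(x_n + h/2, w_n + (h/2)·k2); k4 = f(x_n + h, w_n + h·k3); w_{n+1} = w_n + (h/6)·(k1 + 2k2 + 2k3 + k4).
x=1.000000, w=0.900000:
  k1 = f(1.000000, 0.900000) = -4.159000
  k2 = f(1.220000, -0.014980) = -3.135980
  k3 = f(1.220000, 0.210084) = -3.475827
  k4 = f(1.440000, -0.629364) = -2.566860
  w ← 0.900000 + (0.44/6)·(k1 + 2k2 + 2k3 + k4) = -0.562962
x=1.440000, w=-0.562962:
  k1 = f(1.440000, -0.562962) = -2.667128
  k2 = f(1.660000, -1.149730) = -2.139708
  k3 = f(1.660000, -1.033697) = -2.314917
  k4 = f(1.880000, -1.581525) = -1.846297
  w ← -0.562962 + (0.44/6)·(k1 + 2k2 + 2k3 + k4) = -1.547291
w(1.88) ≈ -1.5473

-1.5473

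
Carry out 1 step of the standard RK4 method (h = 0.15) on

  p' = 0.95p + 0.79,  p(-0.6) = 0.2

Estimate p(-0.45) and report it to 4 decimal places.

RK4: k1 = f(x_n, p_n); k2 = f(x_n + h/2, p_n + (h/2)·k1); k3 = f(x_n + h/2, p_n + (h/2)·k2); k4 = f(x_n + h, p_n + h·k3); p_{n+1} = p_n + (h/6)·(k1 + 2k2 + 2k3 + k4).
x=-0.600000, p=0.200000:
  k1 = f(-0.600000, 0.200000) = 0.980000
  k2 = f(-0.525000, 0.273500) = 1.049825
  k3 = f(-0.525000, 0.278737) = 1.054800
  k4 = f(-0.450000, 0.358220) = 1.130309
  p ← 0.200000 + (0.15/6)·(k1 + 2k2 + 2k3 + k4) = 0.357989
p(-0.45) ≈ 0.3580

0.3580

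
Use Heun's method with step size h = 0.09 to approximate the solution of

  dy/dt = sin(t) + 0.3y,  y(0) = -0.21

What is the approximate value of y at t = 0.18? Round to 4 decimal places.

-0.2053

Heun: k1 = f(t_n, y_n); k2 = f(t_n + h, y_n + h·k1); y_{n+1} = y_n + (h/2)·(k1 + k2).
t=0.000000, y=-0.210000:
  k1 = f(0.000000, -0.210000) = -0.063000
  k2 = f(0.090000, -0.215670) = 0.025178
  y ← -0.210000 + (0.09/2)·(-0.063000 + 0.025178) = -0.211702
t=0.090000, y=-0.211702:
  k1 = f(0.090000, -0.211702) = 0.026368
  k2 = f(0.180000, -0.209329) = 0.116231
  y ← -0.211702 + (0.09/2)·(0.026368 + 0.116231) = -0.205285
y(0.18) ≈ -0.2053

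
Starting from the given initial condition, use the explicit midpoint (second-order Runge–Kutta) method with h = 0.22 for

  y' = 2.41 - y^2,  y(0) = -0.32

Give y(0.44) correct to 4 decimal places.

Midpoint: k1 = f(t_n, y_n); k2 = f(t_n + h/2, y_n + (h/2)·k1); y_{n+1} = y_n + h·k2.
t=0.000000, y=-0.320000:
  k1 = f(0.000000, -0.320000) = 2.307600
  k2 = f(0.110000, -0.066164) = 2.405622
  y ← -0.320000 + 0.22·2.405622 = 0.209237
t=0.220000, y=0.209237:
  k1 = f(0.220000, 0.209237) = 2.366220
  k2 = f(0.330000, 0.469521) = 2.189550
  y ← 0.209237 + 0.22·2.189550 = 0.690938
y(0.44) ≈ 0.6909

0.6909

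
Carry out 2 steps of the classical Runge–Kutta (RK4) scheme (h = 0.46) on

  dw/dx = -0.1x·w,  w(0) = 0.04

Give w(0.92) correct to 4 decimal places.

0.0383

RK4: k1 = f(x_n, w_n); k2 = f(x_n + h/2, w_n + (h/2)·k1); k3 = f(x_n + h/2, w_n + (h/2)·k2); k4 = f(x_n + h, w_n + h·k3); w_{n+1} = w_n + (h/6)·(k1 + 2k2 + 2k3 + k4).
x=0.000000, w=0.040000:
  k1 = f(0.000000, 0.040000) = 0.000000
  k2 = f(0.230000, 0.040000) = -0.000920
  k3 = f(0.230000, 0.039788) = -0.000915
  k4 = f(0.460000, 0.039579) = -0.001821
  w ← 0.040000 + (0.46/6)·(k1 + 2k2 + 2k3 + k4) = 0.039579
x=0.460000, w=0.039579:
  k1 = f(0.460000, 0.039579) = -0.001821
  k2 = f(0.690000, 0.039160) = -0.002702
  k3 = f(0.690000, 0.038958) = -0.002688
  k4 = f(0.920000, 0.038343) = -0.003528
  w ← 0.039579 + (0.46/6)·(k1 + 2k2 + 2k3 + k4) = 0.038343
w(0.92) ≈ 0.0383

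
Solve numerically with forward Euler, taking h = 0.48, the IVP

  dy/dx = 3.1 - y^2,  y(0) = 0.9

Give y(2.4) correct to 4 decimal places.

Euler: y_{n+1} = y_n + h·f(x_n, y_n).
x=0.000000, y=0.900000: f=2.290000 → y ← 0.900000 + 0.48·2.290000 = 1.999200
x=0.480000, y=1.999200: f=-0.896801 → y ← 1.999200 + 0.48·(-0.896801) = 1.568736
x=0.960000, y=1.568736: f=0.639068 → y ← 1.568736 + 0.48·0.639068 = 1.875488
x=1.440000, y=1.875488: f=-0.417457 → y ← 1.875488 + 0.48·(-0.417457) = 1.675109
x=1.920000, y=1.675109: f=0.294010 → y ← 1.675109 + 0.48·0.294010 = 1.816234
y(2.4) ≈ 1.8162

1.8162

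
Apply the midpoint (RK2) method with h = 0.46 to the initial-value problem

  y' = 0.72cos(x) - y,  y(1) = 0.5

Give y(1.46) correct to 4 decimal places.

0.3924

Midpoint: k1 = f(x_n, y_n); k2 = f(x_n + h/2, y_n + (h/2)·k1); y_{n+1} = y_n + h·k2.
x=1.000000, y=0.500000:
  k1 = f(1.000000, 0.500000) = -0.110982
  k2 = f(1.230000, 0.474474) = -0.233823
  y ← 0.500000 + 0.46·(-0.233823) = 0.392441
y(1.46) ≈ 0.3924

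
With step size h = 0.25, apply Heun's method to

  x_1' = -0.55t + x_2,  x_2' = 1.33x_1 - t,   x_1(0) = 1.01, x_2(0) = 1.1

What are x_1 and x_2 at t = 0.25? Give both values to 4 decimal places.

1.3098, 1.4503

Heun on (x_1,x_2): k1 = f(t_n, state_n); k2 = f(t_n + h, state_n + h·k1); state_{n+1} = state_n + (h/2)·(k1 + k2).
0.000000: (1.010000, 1.100000)
  k1 = (1.100000, 1.343300)
  predictor → (1.285000, 1.435825)
  k2 = (1.298325, 1.459050)
  → (1.309791, 1.450294)
(x_1(0.25), x_2(0.25)) ≈ (1.3098, 1.4503)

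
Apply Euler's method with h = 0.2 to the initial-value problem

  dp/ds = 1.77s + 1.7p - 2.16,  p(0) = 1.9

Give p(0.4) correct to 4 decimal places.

2.4716

Euler: p_{n+1} = p_n + h·f(s_n, p_n).
s=0.000000, p=1.900000: f=1.070000 → p ← 1.900000 + 0.2·1.070000 = 2.114000
s=0.200000, p=2.114000: f=1.787800 → p ← 2.114000 + 0.2·1.787800 = 2.471560
p(0.4) ≈ 2.4716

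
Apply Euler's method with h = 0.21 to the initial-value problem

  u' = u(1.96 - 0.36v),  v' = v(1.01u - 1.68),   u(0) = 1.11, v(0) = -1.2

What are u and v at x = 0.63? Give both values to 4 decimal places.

3.7107, -1.2454

Euler on (u,v): u_{n+1} = u_n + h·u', v_{n+1} = v_n + h·v'.
0.000000: (1.110000, -1.200000); f=(2.655120, 0.670680) → (1.667575, -1.059157)
0.210000: (1.667575, -1.059157); f=(3.904288, -0.004502) → (2.487476, -1.060103)
0.420000: (2.487476, -1.060103); f=(5.824765, -0.882377) → (3.710676, -1.245402)
(u(0.63), v(0.63)) ≈ (3.7107, -1.2454)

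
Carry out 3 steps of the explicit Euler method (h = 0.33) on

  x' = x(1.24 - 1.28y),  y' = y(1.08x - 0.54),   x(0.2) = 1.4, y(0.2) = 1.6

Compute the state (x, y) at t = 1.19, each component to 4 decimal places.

0.1851, 2.5371

Euler on (x,y): x_{n+1} = x_n + h·x', y_{n+1} = y_n + h·y'.
0.200000: (1.400000, 1.600000); f=(-1.131200, 1.555200) → (1.026704, 2.113216)
0.530000: (1.026704, 2.113216); f=(-1.504036, 1.202082) → (0.530372, 2.509903)
0.860000: (0.530372, 2.509903); f=(-1.046253, 0.082330) → (0.185109, 2.537072)
(x(1.19), y(1.19)) ≈ (0.1851, 2.5371)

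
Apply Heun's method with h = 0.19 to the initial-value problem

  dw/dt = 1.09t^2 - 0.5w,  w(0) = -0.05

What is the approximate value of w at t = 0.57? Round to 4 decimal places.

0.0293

Heun: k1 = f(t_n, w_n); k2 = f(t_n + h, w_n + h·k1); w_{n+1} = w_n + (h/2)·(k1 + k2).
t=0.000000, w=-0.050000:
  k1 = f(0.000000, -0.050000) = 0.025000
  k2 = f(0.190000, -0.045250) = 0.061974
  w ← -0.050000 + (0.19/2)·(0.025000 + 0.061974) = -0.041737
t=0.190000, w=-0.041737:
  k1 = f(0.190000, -0.041737) = 0.060218
  k2 = f(0.380000, -0.030296) = 0.172544
  w ← -0.041737 + (0.19/2)·(0.060218 + 0.172544) = -0.019625
t=0.380000, w=-0.019625:
  k1 = f(0.380000, -0.019625) = 0.167209
  k2 = f(0.570000, 0.012145) = 0.348069
  w ← -0.019625 + (0.19/2)·(0.167209 + 0.348069) = 0.029326
w(0.57) ≈ 0.0293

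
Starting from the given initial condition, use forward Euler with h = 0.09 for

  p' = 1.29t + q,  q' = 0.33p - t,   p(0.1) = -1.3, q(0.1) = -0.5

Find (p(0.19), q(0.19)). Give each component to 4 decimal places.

Euler on (p,q): p_{n+1} = p_n + h·p', q_{n+1} = q_n + h·q'.
0.100000: (-1.300000, -0.500000); f=(-0.371000, -0.529000) → (-1.333390, -0.547610)
(p(0.19), q(0.19)) ≈ (-1.3334, -0.5476)

-1.3334, -0.5476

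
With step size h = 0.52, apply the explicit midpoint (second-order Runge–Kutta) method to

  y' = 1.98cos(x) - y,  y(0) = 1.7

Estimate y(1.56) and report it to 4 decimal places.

Midpoint: k1 = f(x_n, y_n); k2 = f(x_n + h/2, y_n + (h/2)·k1); y_{n+1} = y_n + h·k2.
x=0.000000, y=1.700000:
  k1 = f(0.000000, 1.700000) = 0.280000
  k2 = f(0.260000, 1.772800) = 0.140652
  y ← 1.700000 + 0.52·0.140652 = 1.773139
x=0.520000, y=1.773139:
  k1 = f(0.520000, 1.773139) = -0.054857
  k2 = f(0.780000, 1.758876) = -0.351267
  y ← 1.773139 + 0.52·(-0.351267) = 1.590480
x=1.040000, y=1.590480:
  k1 = f(1.040000, 1.590480) = -0.588164
  k2 = f(1.300000, 1.437557) = -0.907910
  y ← 1.590480 + 0.52·(-0.907910) = 1.118367
y(1.56) ≈ 1.1184

1.1184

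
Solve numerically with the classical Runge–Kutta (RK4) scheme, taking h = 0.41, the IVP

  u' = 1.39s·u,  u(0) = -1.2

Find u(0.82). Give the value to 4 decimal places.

-1.9147

RK4: k1 = f(s_n, u_n); k2 = f(s_n + h/2, u_n + (h/2)·k1); k3 = f(s_n + h/2, u_n + (h/2)·k2); k4 = f(s_n + h, u_n + h·k3); u_{n+1} = u_n + (h/6)·(k1 + 2k2 + 2k3 + k4).
s=0.000000, u=-1.200000:
  k1 = f(0.000000, -1.200000) = 0.000000
  k2 = f(0.205000, -1.200000) = -0.341940
  k3 = f(0.205000, -1.270098) = -0.361914
  k4 = f(0.410000, -1.348385) = -0.768445
  u ← -1.200000 + (0.41/6)·(k1 + 2k2 + 2k3 + k4) = -1.348704
s=0.410000, u=-1.348704:
  k1 = f(0.410000, -1.348704) = -0.768626
  k2 = f(0.615000, -1.506272) = -1.287637
  k3 = f(0.615000, -1.612669) = -1.378590
  k4 = f(0.820000, -1.913926) = -2.181493
  u ← -1.348704 + (0.41/6)·(k1 + 2k2 + 2k3 + k4) = -1.914680
u(0.82) ≈ -1.9147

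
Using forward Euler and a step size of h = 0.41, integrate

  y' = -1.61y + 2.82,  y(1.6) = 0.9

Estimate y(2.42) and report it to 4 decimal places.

1.6532

Euler: y_{n+1} = y_n + h·f(s_n, y_n).
s=1.600000, y=0.900000: f=1.371000 → y ← 0.900000 + 0.41·1.371000 = 1.462110
s=2.010000, y=1.462110: f=0.466003 → y ← 1.462110 + 0.41·0.466003 = 1.653171
y(2.42) ≈ 1.6532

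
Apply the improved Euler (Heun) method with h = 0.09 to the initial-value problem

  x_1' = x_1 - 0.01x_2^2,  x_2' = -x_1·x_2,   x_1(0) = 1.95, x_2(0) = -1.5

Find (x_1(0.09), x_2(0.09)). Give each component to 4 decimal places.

2.1316, -1.2502

Heun on (x_1,x_2): k1 = f(s_n, state_n); k2 = f(s_n + h, state_n + h·k1); state_{n+1} = state_n + (h/2)·(k1 + k2).
0.000000: (1.950000, -1.500000)
  k1 = (1.927500, 2.925000)
  predictor → (2.123475, -1.236750)
  k2 = (2.108179, 2.626208)
  → (2.131606, -1.250196)
(x_1(0.09), x_2(0.09)) ≈ (2.1316, -1.2502)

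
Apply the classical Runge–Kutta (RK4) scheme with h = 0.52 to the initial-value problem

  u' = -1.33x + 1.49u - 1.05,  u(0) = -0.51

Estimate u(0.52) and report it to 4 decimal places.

RK4: k1 = f(x_n, u_n); k2 = f(x_n + h/2, u_n + (h/2)·k1); k3 = f(x_n + h/2, u_n + (h/2)·k2); k4 = f(x_n + h, u_n + h·k3); u_{n+1} = u_n + (h/6)·(k1 + 2k2 + 2k3 + k4).
x=0.000000, u=-0.510000:
  k1 = f(0.000000, -0.510000) = -1.809900
  k2 = f(0.260000, -0.980574) = -2.856855
  k3 = f(0.260000, -1.252782) = -3.262446
  k4 = f(0.520000, -2.206472) = -5.029243
  u ← -0.510000 + (0.52/6)·(k1 + 2k2 + 2k3 + k4) = -2.163405
u(0.52) ≈ -2.1634

-2.1634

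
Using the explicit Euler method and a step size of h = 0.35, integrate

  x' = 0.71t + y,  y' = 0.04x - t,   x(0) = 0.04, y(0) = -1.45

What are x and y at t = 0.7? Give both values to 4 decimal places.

-0.8878, -1.5785

Euler on (x,y): x_{n+1} = x_n + h·x', y_{n+1} = y_n + h·y'.
0.000000: (0.040000, -1.450000); f=(-1.450000, 0.001600) → (-0.467500, -1.449440)
0.350000: (-0.467500, -1.449440); f=(-1.200940, -0.368700) → (-0.887829, -1.578485)
(x(0.7), y(0.7)) ≈ (-0.8878, -1.5785)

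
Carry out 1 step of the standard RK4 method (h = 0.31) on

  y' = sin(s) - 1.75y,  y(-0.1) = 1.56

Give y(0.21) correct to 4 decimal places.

0.9239

RK4: k1 = f(s_n, y_n); k2 = f(s_n + h/2, y_n + (h/2)·k1); k3 = f(s_n + h/2, y_n + (h/2)·k2); k4 = f(s_n + h, y_n + h·k3); y_{n+1} = y_n + (h/6)·(k1 + 2k2 + 2k3 + k4).
s=-0.100000, y=1.560000:
  k1 = f(-0.100000, 1.560000) = -2.829833
  k2 = f(0.055000, 1.121376) = -1.907435
  k3 = f(0.055000, 1.264348) = -2.157636
  k4 = f(0.210000, 0.891133) = -1.351023
  y ← 1.560000 + (0.31/6)·(k1 + 2k2 + 2k3 + k4) = 0.923932
y(0.21) ≈ 0.9239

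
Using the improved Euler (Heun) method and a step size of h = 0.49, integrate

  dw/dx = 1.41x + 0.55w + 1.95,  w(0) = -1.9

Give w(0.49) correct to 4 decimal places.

-1.2275

Heun: k1 = f(x_n, w_n); k2 = f(x_n + h, w_n + h·k1); w_{n+1} = w_n + (h/2)·(k1 + k2).
x=0.000000, w=-1.900000:
  k1 = f(0.000000, -1.900000) = 0.905000
  k2 = f(0.490000, -1.456550) = 1.839797
  w ← -1.900000 + (0.49/2)·(0.905000 + 1.839797) = -1.227525
w(0.49) ≈ -1.2275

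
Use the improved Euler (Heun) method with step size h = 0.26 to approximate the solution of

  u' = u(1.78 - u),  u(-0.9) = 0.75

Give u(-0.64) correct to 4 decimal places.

Heun: k1 = f(x_n, u_n); k2 = f(x_n + h, u_n + h·k1); u_{n+1} = u_n + (h/2)·(k1 + k2).
x=-0.900000, u=0.750000:
  k1 = f(-0.900000, 0.750000) = 0.772500
  k2 = f(-0.640000, 0.950850) = 0.788397
  u ← 0.750000 + (0.26/2)·(0.772500 + 0.788397) = 0.952917
u(-0.64) ≈ 0.9529

0.9529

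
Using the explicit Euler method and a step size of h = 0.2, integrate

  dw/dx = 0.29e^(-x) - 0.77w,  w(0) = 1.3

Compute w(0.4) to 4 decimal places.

Euler: w_{n+1} = w_n + h·f(x_n, w_n).
x=0.000000, w=1.300000: f=-0.711000 → w ← 1.300000 + 0.2·(-0.711000) = 1.157800
x=0.200000, w=1.157800: f=-0.654074 → w ← 1.157800 + 0.2·(-0.654074) = 1.026985
w(0.4) ≈ 1.0270

1.0270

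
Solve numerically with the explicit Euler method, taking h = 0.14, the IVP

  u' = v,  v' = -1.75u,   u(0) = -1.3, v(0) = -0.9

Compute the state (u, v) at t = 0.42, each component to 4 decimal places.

-1.5399, 0.1372

Euler on (u,v): u_{n+1} = u_n + h·u', v_{n+1} = v_n + h·v'.
0.000000: (-1.300000, -0.900000); f=(-0.900000, 2.275000) → (-1.426000, -0.581500)
0.140000: (-1.426000, -0.581500); f=(-0.581500, 2.495500) → (-1.507410, -0.232130)
0.280000: (-1.507410, -0.232130); f=(-0.232130, 2.637968) → (-1.539908, 0.137185)
(u(0.42), v(0.42)) ≈ (-1.5399, 0.1372)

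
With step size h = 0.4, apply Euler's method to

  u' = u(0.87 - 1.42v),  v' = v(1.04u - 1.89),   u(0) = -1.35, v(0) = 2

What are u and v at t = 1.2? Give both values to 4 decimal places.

-0.6813, -0.0032

Euler on (u,v): u_{n+1} = u_n + h·u', v_{n+1} = v_n + h·v'.
0.000000: (-1.350000, 2.000000); f=(2.659500, -6.588000) → (-0.286200, -0.635200)
0.400000: (-0.286200, -0.635200); f=(-0.507142, 1.389594) → (-0.489057, -0.079362)
0.800000: (-0.489057, -0.079362); f=(-0.480593, 0.190360) → (-0.681294, -0.003218)
(u(1.2), v(1.2)) ≈ (-0.6813, -0.0032)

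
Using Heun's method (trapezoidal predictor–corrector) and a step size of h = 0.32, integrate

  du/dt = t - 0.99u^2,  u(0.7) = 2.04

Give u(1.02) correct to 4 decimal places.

1.5144

Heun: k1 = f(t_n, u_n); k2 = f(t_n + h, u_n + h·k1); u_{n+1} = u_n + (h/2)·(k1 + k2).
t=0.700000, u=2.040000:
  k1 = f(0.700000, 2.040000) = -3.419984
  k2 = f(1.020000, 0.945605) = 0.134773
  u ← 2.040000 + (0.32/2)·(-3.419984 + 0.134773) = 1.514366
u(1.02) ≈ 1.5144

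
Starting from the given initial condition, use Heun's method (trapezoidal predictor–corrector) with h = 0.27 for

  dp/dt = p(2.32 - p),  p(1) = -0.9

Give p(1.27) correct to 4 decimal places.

-2.2003

Heun: k1 = f(t_n, p_n); k2 = f(t_n + h, p_n + h·k1); p_{n+1} = p_n + (h/2)·(k1 + k2).
t=1.000000, p=-0.900000:
  k1 = f(1.000000, -0.900000) = -2.898000
  k2 = f(1.270000, -1.682460) = -6.733979
  p ← -0.900000 + (0.27/2)·(-2.898000 + (-6.733979)) = -2.200317
p(1.27) ≈ -2.2003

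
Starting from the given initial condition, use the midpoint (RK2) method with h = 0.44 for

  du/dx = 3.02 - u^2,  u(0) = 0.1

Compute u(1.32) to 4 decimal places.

1.5856

Midpoint: k1 = f(x_n, u_n); k2 = f(x_n + h/2, u_n + (h/2)·k1); u_{n+1} = u_n + h·k2.
x=0.000000, u=0.100000:
  k1 = f(0.000000, 0.100000) = 3.010000
  k2 = f(0.220000, 0.762200) = 2.439051
  u ← 0.100000 + 0.44·2.439051 = 1.173183
x=0.440000, u=1.173183:
  k1 = f(0.440000, 1.173183) = 1.643643
  k2 = f(0.660000, 1.534784) = 0.664438
  u ← 1.173183 + 0.44·0.664438 = 1.465535
x=0.880000, u=1.465535:
  k1 = f(0.880000, 1.465535) = 0.872206
  k2 = f(1.100000, 1.657421) = 0.272957
  u ← 1.465535 + 0.44·0.272957 = 1.585636
u(1.32) ≈ 1.5856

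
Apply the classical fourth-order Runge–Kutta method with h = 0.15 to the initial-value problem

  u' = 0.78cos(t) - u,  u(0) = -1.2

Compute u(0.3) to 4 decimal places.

RK4: k1 = f(t_n, u_n); k2 = f(t_n + h/2, u_n + (h/2)·k1); k3 = f(t_n + h/2, u_n + (h/2)·k2); k4 = f(t_n + h, u_n + h·k3); u_{n+1} = u_n + (h/6)·(k1 + 2k2 + 2k3 + k4).
t=0.000000, u=-1.200000:
  k1 = f(0.000000, -1.200000) = 1.980000
  k2 = f(0.075000, -1.051500) = 1.829307
  k3 = f(0.075000, -1.062802) = 1.840609
  k4 = f(0.150000, -0.923909) = 1.695150
  u ← -1.200000 + (0.15/6)·(k1 + 2k2 + 2k3 + k4) = -0.924625
t=0.150000, u=-0.924625:
  k1 = f(0.150000, -0.924625) = 1.695867
  k2 = f(0.225000, -0.797435) = 1.557775
  k3 = f(0.225000, -0.807792) = 1.568132
  k4 = f(0.300000, -0.689406) = 1.434568
  u ← -0.924625 + (0.15/6)·(k1 + 2k2 + 2k3 + k4) = -0.690069
u(0.3) ≈ -0.6901

-0.6901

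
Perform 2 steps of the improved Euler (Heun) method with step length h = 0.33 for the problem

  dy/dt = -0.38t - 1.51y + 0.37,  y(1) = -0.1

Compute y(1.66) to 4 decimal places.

Heun: k1 = f(t_n, y_n); k2 = f(t_n + h, y_n + h·k1); y_{n+1} = y_n + (h/2)·(k1 + k2).
t=1.000000, y=-0.100000:
  k1 = f(1.000000, -0.100000) = 0.141000
  k2 = f(1.330000, -0.053470) = -0.054660
  y ← -0.100000 + (0.33/2)·(0.141000 + (-0.054660)) = -0.085754
t=1.330000, y=-0.085754:
  k1 = f(1.330000, -0.085754) = -0.005912
  k2 = f(1.660000, -0.087705) = -0.128366
  y ← -0.085754 + (0.33/2)·(-0.005912 + (-0.128366)) = -0.107910
y(1.66) ≈ -0.1079

-0.1079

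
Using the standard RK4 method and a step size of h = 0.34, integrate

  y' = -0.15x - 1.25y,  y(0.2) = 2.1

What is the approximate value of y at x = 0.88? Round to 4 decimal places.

RK4: k1 = f(x_n, y_n); k2 = f(x_n + h/2, y_n + (h/2)·k1); k3 = f(x_n + h/2, y_n + (h/2)·k2); k4 = f(x_n + h, y_n + h·k3); y_{n+1} = y_n + (h/6)·(k1 + 2k2 + 2k3 + k4).
x=0.200000, y=2.100000:
  k1 = f(0.200000, 2.100000) = -2.655000
  k2 = f(0.370000, 1.648650) = -2.116313
  k3 = f(0.370000, 1.740227) = -2.230784
  k4 = f(0.540000, 1.341534) = -1.757917
  y ← 2.100000 + (0.34/6)·(k1 + 2k2 + 2k3 + k4) = 1.357264
x=0.540000, y=1.357264:
  k1 = f(0.540000, 1.357264) = -1.777580
  k2 = f(0.710000, 1.055075) = -1.425344
  k3 = f(0.710000, 1.114955) = -1.500194
  k4 = f(0.880000, 0.847198) = -1.190997
  y ← 1.357264 + (0.34/6)·(k1 + 2k2 + 2k3 + k4) = 0.857483
y(0.88) ≈ 0.8575

0.8575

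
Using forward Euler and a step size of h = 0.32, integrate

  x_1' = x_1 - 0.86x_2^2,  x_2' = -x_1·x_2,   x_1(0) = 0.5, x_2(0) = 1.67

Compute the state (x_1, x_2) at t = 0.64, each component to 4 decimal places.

-0.6835, 1.4511

Euler on (x_1,x_2): x_1_{n+1} = x_1_n + h·x_1', x_2_{n+1} = x_2_n + h·x_2'.
0.000000: (0.500000, 1.670000); f=(-1.898454, -0.835000) → (-0.107505, 1.402800)
0.320000: (-0.107505, 1.402800); f=(-1.799854, 0.150808) → (-0.683459, 1.451059)
(x_1(0.64), x_2(0.64)) ≈ (-0.6835, 1.4511)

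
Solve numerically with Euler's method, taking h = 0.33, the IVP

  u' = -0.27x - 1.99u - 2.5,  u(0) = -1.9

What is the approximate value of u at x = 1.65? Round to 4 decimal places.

Euler: u_{n+1} = u_n + h·f(x_n, u_n).
x=0.000000, u=-1.900000: f=1.281000 → u ← -1.900000 + 0.33·1.281000 = -1.477270
x=0.330000, u=-1.477270: f=0.350667 → u ← -1.477270 + 0.33·0.350667 = -1.361550
x=0.660000, u=-1.361550: f=0.031284 → u ← -1.361550 + 0.33·0.031284 = -1.351226
x=0.990000, u=-1.351226: f=-0.078360 → u ← -1.351226 + 0.33·(-0.078360) = -1.377085
x=1.320000, u=-1.377085: f=-0.116001 → u ← -1.377085 + 0.33·(-0.116001) = -1.415365
u(1.65) ≈ -1.4154

-1.4154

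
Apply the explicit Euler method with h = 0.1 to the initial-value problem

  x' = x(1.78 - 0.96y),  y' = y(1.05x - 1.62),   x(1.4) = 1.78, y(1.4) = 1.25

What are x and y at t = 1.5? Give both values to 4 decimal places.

1.8832, 1.2811

Euler on (x,y): x_{n+1} = x_n + h·x', y_{n+1} = y_n + h·y'.
1.400000: (1.780000, 1.250000); f=(1.032400, 0.311250) → (1.883240, 1.281125)
(x(1.5), y(1.5)) ≈ (1.8832, 1.2811)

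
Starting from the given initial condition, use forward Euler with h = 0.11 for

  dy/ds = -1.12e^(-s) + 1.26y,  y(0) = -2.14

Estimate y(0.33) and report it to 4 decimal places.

Euler: y_{n+1} = y_n + h·f(s_n, y_n).
s=0.000000, y=-2.140000: f=-3.816400 → y ← -2.140000 + 0.11·(-3.816400) = -2.559804
s=0.110000, y=-2.559804: f=-4.228687 → y ← -2.559804 + 0.11·(-4.228687) = -3.024960
s=0.220000, y=-3.024960: f=-4.710270 → y ← -3.024960 + 0.11·(-4.710270) = -3.543089
y(0.33) ≈ -3.5431

-3.5431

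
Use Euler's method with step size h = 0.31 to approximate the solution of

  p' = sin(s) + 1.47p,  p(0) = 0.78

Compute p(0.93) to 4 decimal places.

2.7239

Euler: p_{n+1} = p_n + h·f(s_n, p_n).
s=0.000000, p=0.780000: f=1.146600 → p ← 0.780000 + 0.31·1.146600 = 1.135446
s=0.310000, p=1.135446: f=1.974164 → p ← 1.135446 + 0.31·1.974164 = 1.747437
s=0.620000, p=1.747437: f=3.149767 → p ← 1.747437 + 0.31·3.149767 = 2.723865
p(0.93) ≈ 2.7239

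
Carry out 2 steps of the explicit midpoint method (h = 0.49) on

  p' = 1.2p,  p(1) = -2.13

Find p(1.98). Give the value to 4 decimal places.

-6.6044

Midpoint: k1 = f(x_n, p_n); k2 = f(x_n + h/2, p_n + (h/2)·k1); p_{n+1} = p_n + h·k2.
x=1.000000, p=-2.130000:
  k1 = f(1.000000, -2.130000) = -2.556000
  k2 = f(1.245000, -2.756220) = -3.307464
  p ← -2.130000 + 0.49·(-3.307464) = -3.750657
x=1.490000, p=-3.750657:
  k1 = f(1.490000, -3.750657) = -4.500789
  k2 = f(1.735000, -4.853351) = -5.824021
  p ← -3.750657 + 0.49·(-5.824021) = -6.604428
p(1.98) ≈ -6.6044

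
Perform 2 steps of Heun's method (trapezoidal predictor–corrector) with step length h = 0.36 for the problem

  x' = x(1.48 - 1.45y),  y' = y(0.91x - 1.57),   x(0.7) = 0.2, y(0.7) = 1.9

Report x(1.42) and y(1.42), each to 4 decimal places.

0.1667, 0.7241

Heun on (x,y): k1 = f(s_n, state_n); k2 = f(s_n + h, state_n + h·k1); state_{n+1} = state_n + (h/2)·(k1 + k2).
0.700000: (0.200000, 1.900000)
  k1 = (-0.255000, -2.637200)
  predictor → (0.108200, 0.950608)
  k2 = (0.010995, -1.398856)
  → (0.156079, 1.173510)
1.060000: (0.156079, 1.173510)
  k1 = (-0.034585, -1.675735)
  predictor → (0.143628, 0.570245)
  k2 = (0.093810, -0.820753)
  → (0.166740, 0.724142)
(x(1.42), y(1.42)) ≈ (0.1667, 0.7241)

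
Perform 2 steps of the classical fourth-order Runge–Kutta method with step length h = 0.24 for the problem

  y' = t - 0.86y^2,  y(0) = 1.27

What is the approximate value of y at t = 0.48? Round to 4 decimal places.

0.9236

RK4: k1 = f(t_n, y_n); k2 = f(t_n + h/2, y_n + (h/2)·k1); k3 = f(t_n + h/2, y_n + (h/2)·k2); k4 = f(t_n + h, y_n + h·k3); y_{n+1} = y_n + (h/6)·(k1 + 2k2 + 2k3 + k4).
t=0.000000, y=1.270000:
  k1 = f(0.000000, 1.270000) = -1.387094
  k2 = f(0.120000, 1.103549) = -0.927325
  k3 = f(0.120000, 1.158721) = -1.034666
  k4 = f(0.240000, 1.021680) = -0.657694
  y ← 1.270000 + (0.24/6)·(k1 + 2k2 + 2k3 + k4) = 1.031249
t=0.240000, y=1.031249:
  k1 = f(0.240000, 1.031249) = -0.674588
  k2 = f(0.360000, 0.950299) = -0.416638
  k3 = f(0.360000, 0.981253) = -0.468057
  k4 = f(0.480000, 0.918916) = -0.246189
  y ← 1.031249 + (0.24/6)·(k1 + 2k2 + 2k3 + k4) = 0.923643
y(0.48) ≈ 0.9236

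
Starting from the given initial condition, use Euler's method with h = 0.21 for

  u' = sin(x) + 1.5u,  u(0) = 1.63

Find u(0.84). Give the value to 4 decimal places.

Euler: u_{n+1} = u_n + h·f(x_n, u_n).
x=0.000000, u=1.630000: f=2.445000 → u ← 1.630000 + 0.21·2.445000 = 2.143450
x=0.210000, u=2.143450: f=3.423635 → u ← 2.143450 + 0.21·3.423635 = 2.862413
x=0.420000, u=2.862413: f=4.701380 → u ← 2.862413 + 0.21·4.701380 = 3.849703
x=0.630000, u=3.849703: f=6.363700 → u ← 3.849703 + 0.21·6.363700 = 5.186080
u(0.84) ≈ 5.1861

5.1861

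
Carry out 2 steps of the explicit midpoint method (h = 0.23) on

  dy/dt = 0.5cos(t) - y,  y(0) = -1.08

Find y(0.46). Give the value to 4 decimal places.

Midpoint: k1 = f(t_n, y_n); k2 = f(t_n + h/2, y_n + (h/2)·k1); y_{n+1} = y_n + h·k2.
t=0.000000, y=-1.080000:
  k1 = f(0.000000, -1.080000) = 1.580000
  k2 = f(0.115000, -0.898300) = 1.394997
  y ← -1.080000 + 0.23·1.394997 = -0.759151
t=0.230000, y=-0.759151:
  k1 = f(0.230000, -0.759151) = 1.245984
  k2 = f(0.345000, -0.615862) = 1.086400
  y ← -0.759151 + 0.23·1.086400 = -0.509279
y(0.46) ≈ -0.5093

-0.5093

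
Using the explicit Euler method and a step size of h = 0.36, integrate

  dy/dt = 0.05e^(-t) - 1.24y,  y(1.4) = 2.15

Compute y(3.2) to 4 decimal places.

Euler: y_{n+1} = y_n + h·f(t_n, y_n).
t=1.400000, y=2.150000: f=-2.653670 → y ← 2.150000 + 0.36·(-2.653670) = 1.194679
t=1.760000, y=1.194679: f=-1.472799 → y ← 1.194679 + 0.36·(-1.472799) = 0.664471
t=2.120000, y=0.664471: f=-0.817942 → y ← 0.664471 + 0.36·(-0.817942) = 0.370012
t=2.480000, y=0.370012: f=-0.454627 → y ← 0.370012 + 0.36·(-0.454627) = 0.206346
t=2.840000, y=0.206346: f=-0.252948 → y ← 0.206346 + 0.36·(-0.252948) = 0.115285
y(3.2) ≈ 0.1153

0.1153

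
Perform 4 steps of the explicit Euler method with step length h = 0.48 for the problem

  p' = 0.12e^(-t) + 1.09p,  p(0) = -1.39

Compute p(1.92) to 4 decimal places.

-7.1489

Euler: p_{n+1} = p_n + h·f(t_n, p_n).
t=0.000000, p=-1.390000: f=-1.395100 → p ← -1.390000 + 0.48·(-1.395100) = -2.059648
t=0.480000, p=-2.059648: f=-2.170762 → p ← -2.059648 + 0.48·(-2.170762) = -3.101614
t=0.960000, p=-3.101614: f=-3.334812 → p ← -3.101614 + 0.48·(-3.334812) = -4.702324
t=1.440000, p=-4.702324: f=-5.097101 → p ← -4.702324 + 0.48·(-5.097101) = -7.148932
p(1.92) ≈ -7.1489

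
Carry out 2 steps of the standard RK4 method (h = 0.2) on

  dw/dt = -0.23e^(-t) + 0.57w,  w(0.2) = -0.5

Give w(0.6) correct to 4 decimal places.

RK4: k1 = f(t_n, w_n); k2 = f(t_n + h/2, w_n + (h/2)·k1); k3 = f(t_n + h/2, w_n + (h/2)·k2); k4 = f(t_n + h, w_n + h·k3); w_{n+1} = w_n + (h/6)·(k1 + 2k2 + 2k3 + k4).
t=0.200000, w=-0.500000:
  k1 = f(0.200000, -0.500000) = -0.473308
  k2 = f(0.300000, -0.547331) = -0.482367
  k3 = f(0.300000, -0.548237) = -0.482883
  k4 = f(0.400000, -0.596577) = -0.494222
  w ← -0.500000 + (0.2/6)·(k1 + 2k2 + 2k3 + k4) = -0.596601
t=0.400000, w=-0.596601:
  k1 = f(0.400000, -0.596601) = -0.494236
  k2 = f(0.500000, -0.646025) = -0.507736
  k3 = f(0.500000, -0.647375) = -0.508506
  k4 = f(0.600000, -0.698302) = -0.524259
  w ← -0.596601 + (0.2/6)·(k1 + 2k2 + 2k3 + k4) = -0.698300
w(0.6) ≈ -0.6983

-0.6983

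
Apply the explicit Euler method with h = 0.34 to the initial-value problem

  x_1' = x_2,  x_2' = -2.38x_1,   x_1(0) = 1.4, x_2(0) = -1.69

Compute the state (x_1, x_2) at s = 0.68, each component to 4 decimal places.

-0.1344, -3.4908

Euler on (x_1,x_2): x_1_{n+1} = x_1_n + h·x_1', x_2_{n+1} = x_2_n + h·x_2'.
0.000000: (1.400000, -1.690000); f=(-1.690000, -3.332000) → (0.825400, -2.822880)
0.340000: (0.825400, -2.822880); f=(-2.822880, -1.964452) → (-0.134379, -3.490794)
(x_1(0.68), x_2(0.68)) ≈ (-0.1344, -3.4908)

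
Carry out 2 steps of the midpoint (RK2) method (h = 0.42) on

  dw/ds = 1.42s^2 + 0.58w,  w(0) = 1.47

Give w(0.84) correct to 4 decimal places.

Midpoint: k1 = f(s_n, w_n); k2 = f(s_n + h/2, w_n + (h/2)·k1); w_{n+1} = w_n + h·k2.
s=0.000000, w=1.470000:
  k1 = f(0.000000, 1.470000) = 0.852600
  k2 = f(0.210000, 1.649046) = 1.019069
  w ← 1.470000 + 0.42·1.019069 = 1.898009
s=0.420000, w=1.898009:
  k1 = f(0.420000, 1.898009) = 1.351333
  k2 = f(0.630000, 2.181789) = 1.829036
  w ← 1.898009 + 0.42·1.829036 = 2.666204
w(0.84) ≈ 2.6662

2.6662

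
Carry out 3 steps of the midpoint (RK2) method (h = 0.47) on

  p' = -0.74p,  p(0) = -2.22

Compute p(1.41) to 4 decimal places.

-0.8036

Midpoint: k1 = f(x_n, p_n); k2 = f(x_n + h/2, p_n + (h/2)·k1); p_{n+1} = p_n + h·k2.
x=0.000000, p=-2.220000:
  k1 = f(0.000000, -2.220000) = 1.642800
  k2 = f(0.235000, -1.833942) = 1.357117
  p ← -2.220000 + 0.47·1.357117 = -1.582155
x=0.470000, p=-1.582155:
  k1 = f(0.470000, -1.582155) = 1.170795
  k2 = f(0.705000, -1.307018) = 0.967193
  p ← -1.582155 + 0.47·0.967193 = -1.127574
x=0.940000, p=-1.127574:
  k1 = f(0.940000, -1.127574) = 0.834405
  k2 = f(1.175000, -0.931489) = 0.689302
  p ← -1.127574 + 0.47·0.689302 = -0.803602
p(1.41) ≈ -0.8036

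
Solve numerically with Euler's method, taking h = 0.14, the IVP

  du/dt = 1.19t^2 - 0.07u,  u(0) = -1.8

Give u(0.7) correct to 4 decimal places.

-1.6162

Euler: u_{n+1} = u_n + h·f(t_n, u_n).
t=0.000000, u=-1.800000: f=0.126000 → u ← -1.800000 + 0.14·0.126000 = -1.782360
t=0.140000, u=-1.782360: f=0.148089 → u ← -1.782360 + 0.14·0.148089 = -1.761628
t=0.280000, u=-1.761628: f=0.216610 → u ← -1.761628 + 0.14·0.216610 = -1.731302
t=0.420000, u=-1.731302: f=0.331107 → u ← -1.731302 + 0.14·0.331107 = -1.684947
t=0.560000, u=-1.684947: f=0.491130 → u ← -1.684947 + 0.14·0.491130 = -1.616189
u(0.7) ≈ -1.6162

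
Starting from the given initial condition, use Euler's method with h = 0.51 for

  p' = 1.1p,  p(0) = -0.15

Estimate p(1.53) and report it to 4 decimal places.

-0.5706

Euler: p_{n+1} = p_n + h·f(t_n, p_n).
t=0.000000, p=-0.150000: f=-0.165000 → p ← -0.150000 + 0.51·(-0.165000) = -0.234150
t=0.510000, p=-0.234150: f=-0.257565 → p ← -0.234150 + 0.51·(-0.257565) = -0.365508
t=1.020000, p=-0.365508: f=-0.402059 → p ← -0.365508 + 0.51·(-0.402059) = -0.570558
p(1.53) ≈ -0.5706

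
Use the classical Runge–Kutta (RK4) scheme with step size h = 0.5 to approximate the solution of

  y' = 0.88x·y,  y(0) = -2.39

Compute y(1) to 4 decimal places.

RK4: k1 = f(x_n, y_n); k2 = f(x_n + h/2, y_n + (h/2)·k1); k3 = f(x_n + h/2, y_n + (h/2)·k2); k4 = f(x_n + h, y_n + h·k3); y_{n+1} = y_n + (h/6)·(k1 + 2k2 + 2k3 + k4).
x=0.000000, y=-2.390000:
  k1 = f(0.000000, -2.390000) = 0.000000
  k2 = f(0.250000, -2.390000) = -0.525800
  k3 = f(0.250000, -2.521450) = -0.554719
  k4 = f(0.500000, -2.667360) = -1.173638
  y ← -2.390000 + (0.5/6)·(k1 + 2k2 + 2k3 + k4) = -2.667890
x=0.500000, y=-2.667890:
  k1 = f(0.500000, -2.667890) = -1.173871
  k2 = f(0.750000, -2.961358) = -1.954496
  k3 = f(0.750000, -3.156514) = -2.083299
  k4 = f(1.000000, -3.709539) = -3.264394
  y ← -2.667890 + (0.5/6)·(k1 + 2k2 + 2k3 + k4) = -3.710711
y(1) ≈ -3.7107

-3.7107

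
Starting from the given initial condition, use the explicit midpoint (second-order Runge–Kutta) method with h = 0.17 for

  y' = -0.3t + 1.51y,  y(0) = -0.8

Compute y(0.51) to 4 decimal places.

Midpoint: k1 = f(t_n, y_n); k2 = f(t_n + h/2, y_n + (h/2)·k1); y_{n+1} = y_n + h·k2.
t=0.000000, y=-0.800000:
  k1 = f(0.000000, -0.800000) = -1.208000
  k2 = f(0.085000, -0.902680) = -1.388547
  y ← -0.800000 + 0.17·(-1.388547) = -1.036053
t=0.170000, y=-1.036053:
  k1 = f(0.170000, -1.036053) = -1.615440
  k2 = f(0.255000, -1.173365) = -1.848282
  y ← -1.036053 + 0.17·(-1.848282) = -1.350261
t=0.340000, y=-1.350261:
  k1 = f(0.340000, -1.350261) = -2.140894
  k2 = f(0.425000, -1.532237) = -2.441178
  y ← -1.350261 + 0.17·(-2.441178) = -1.765261
y(0.51) ≈ -1.7653

-1.7653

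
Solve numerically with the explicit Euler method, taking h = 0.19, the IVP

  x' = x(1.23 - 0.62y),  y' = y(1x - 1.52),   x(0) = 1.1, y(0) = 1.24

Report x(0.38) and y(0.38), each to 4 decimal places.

Euler on (x,y): x_{n+1} = x_n + h·x', y_{n+1} = y_n + h·y'.
0.000000: (1.100000, 1.240000); f=(0.507320, -0.520800) → (1.196391, 1.141048)
0.190000: (1.196391, 1.141048); f=(0.625174, -0.369254) → (1.315174, 1.070890)
(x(0.38), y(0.38)) ≈ (1.3152, 1.0709)

1.3152, 1.0709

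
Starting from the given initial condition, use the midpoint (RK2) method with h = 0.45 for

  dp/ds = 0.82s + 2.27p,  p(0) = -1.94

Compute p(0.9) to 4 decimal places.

Midpoint: k1 = f(s_n, p_n); k2 = f(s_n + h/2, p_n + (h/2)·k1); p_{n+1} = p_n + h·k2.
s=0.000000, p=-1.940000:
  k1 = f(0.000000, -1.940000) = -4.403800
  k2 = f(0.225000, -2.930855) = -6.468541
  p ← -1.940000 + 0.45·(-6.468541) = -4.850843
s=0.450000, p=-4.850843:
  k1 = f(0.450000, -4.850843) = -10.642414
  k2 = f(0.675000, -7.245387) = -15.893528
  p ← -4.850843 + 0.45·(-15.893528) = -12.002931
p(0.9) ≈ -12.0029

-12.0029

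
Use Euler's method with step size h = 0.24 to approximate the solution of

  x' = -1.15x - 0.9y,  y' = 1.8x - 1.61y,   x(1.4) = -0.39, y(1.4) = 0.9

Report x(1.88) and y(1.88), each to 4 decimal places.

-0.4281, 0.0295

Euler on (x,y): x_{n+1} = x_n + h·x', y_{n+1} = y_n + h·y'.
1.400000: (-0.390000, 0.900000); f=(-0.361500, -2.151000) → (-0.476760, 0.383760)
1.640000: (-0.476760, 0.383760); f=(0.202890, -1.476022) → (-0.428066, 0.029515)
(x(1.88), y(1.88)) ≈ (-0.4281, 0.0295)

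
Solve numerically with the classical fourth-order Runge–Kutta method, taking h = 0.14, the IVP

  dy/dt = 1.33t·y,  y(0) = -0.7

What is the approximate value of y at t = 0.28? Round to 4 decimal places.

-0.7375

RK4: k1 = f(t_n, y_n); k2 = f(t_n + h/2, y_n + (h/2)·k1); k3 = f(t_n + h/2, y_n + (h/2)·k2); k4 = f(t_n + h, y_n + h·k3); y_{n+1} = y_n + (h/6)·(k1 + 2k2 + 2k3 + k4).
t=0.000000, y=-0.700000:
  k1 = f(0.000000, -0.700000) = 0.000000
  k2 = f(0.070000, -0.700000) = -0.065170
  k3 = f(0.070000, -0.704562) = -0.065595
  k4 = f(0.140000, -0.709183) = -0.132050
  y ← -0.700000 + (0.14/6)·(k1 + 2k2 + 2k3 + k4) = -0.709184
t=0.140000, y=-0.709184:
  k1 = f(0.140000, -0.709184) = -0.132050
  k2 = f(0.210000, -0.718427) = -0.200657
  k3 = f(0.210000, -0.723229) = -0.201998
  k4 = f(0.280000, -0.737463) = -0.274631
  y ← -0.709184 + (0.14/6)·(k1 + 2k2 + 2k3 + k4) = -0.737463
y(0.28) ≈ -0.7375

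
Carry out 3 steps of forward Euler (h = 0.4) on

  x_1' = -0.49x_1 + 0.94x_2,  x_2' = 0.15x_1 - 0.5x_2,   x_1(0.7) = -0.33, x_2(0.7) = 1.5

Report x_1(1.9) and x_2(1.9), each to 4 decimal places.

Euler on (x_1,x_2): x_1_{n+1} = x_1_n + h·x_1', x_2_{n+1} = x_2_n + h·x_2'.
0.700000: (-0.330000, 1.500000); f=(1.571700, -0.799500) → (0.298680, 1.180200)
1.100000: (0.298680, 1.180200); f=(0.963035, -0.545298) → (0.683894, 0.962081)
1.500000: (0.683894, 0.962081); f=(0.569248, -0.378456) → (0.911593, 0.810698)
(x_1(1.9), x_2(1.9)) ≈ (0.9116, 0.8107)

0.9116, 0.8107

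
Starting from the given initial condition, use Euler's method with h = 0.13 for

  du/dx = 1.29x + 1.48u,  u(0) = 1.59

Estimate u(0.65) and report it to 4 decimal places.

Euler: u_{n+1} = u_n + h·f(x_n, u_n).
x=0.000000, u=1.590000: f=2.353200 → u ← 1.590000 + 0.13·2.353200 = 1.895916
x=0.130000, u=1.895916: f=2.973656 → u ← 1.895916 + 0.13·2.973656 = 2.282491
x=0.260000, u=2.282491: f=3.713487 → u ← 2.282491 + 0.13·3.713487 = 2.765245
x=0.390000, u=2.765245: f=4.595662 → u ← 2.765245 + 0.13·4.595662 = 3.362681
x=0.520000, u=3.362681: f=5.647567 → u ← 3.362681 + 0.13·5.647567 = 4.096864
u(0.65) ≈ 4.0969

4.0969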